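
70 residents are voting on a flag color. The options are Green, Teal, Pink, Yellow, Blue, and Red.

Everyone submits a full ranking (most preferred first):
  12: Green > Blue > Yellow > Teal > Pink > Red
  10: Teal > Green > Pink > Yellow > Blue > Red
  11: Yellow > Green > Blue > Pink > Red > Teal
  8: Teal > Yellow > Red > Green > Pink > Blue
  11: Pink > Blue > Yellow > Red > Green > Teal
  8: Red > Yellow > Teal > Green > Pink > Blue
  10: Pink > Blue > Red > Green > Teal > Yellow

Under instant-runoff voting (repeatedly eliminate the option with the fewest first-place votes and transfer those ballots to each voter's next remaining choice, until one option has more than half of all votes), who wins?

Yellow

Round 1: Green 12, Teal 18, Pink 21, Yellow 11, Blue 0, Red 8. Blue eliminated.
Round 2: Green 12, Teal 18, Pink 21, Yellow 11, Red 8. Red eliminated.
Round 3: Green 12, Teal 18, Pink 21, Yellow 19. Green eliminated.
Round 4: Teal 18, Pink 21, Yellow 31. Teal eliminated.
Round 5: Pink 31, Yellow 39. Yellow has a majority (≥36).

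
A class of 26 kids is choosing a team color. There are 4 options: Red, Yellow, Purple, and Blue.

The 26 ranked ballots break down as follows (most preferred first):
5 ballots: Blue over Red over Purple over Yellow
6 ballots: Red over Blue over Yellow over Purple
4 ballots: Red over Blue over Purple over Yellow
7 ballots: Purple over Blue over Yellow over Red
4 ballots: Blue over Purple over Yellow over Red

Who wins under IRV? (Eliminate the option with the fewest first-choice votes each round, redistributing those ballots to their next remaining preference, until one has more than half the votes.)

Blue

Round 1: Red 10, Yellow 0, Purple 7, Blue 9. Yellow eliminated.
Round 2: Red 10, Purple 7, Blue 9. Purple eliminated.
Round 3: Red 10, Blue 16. Blue has a majority (≥14).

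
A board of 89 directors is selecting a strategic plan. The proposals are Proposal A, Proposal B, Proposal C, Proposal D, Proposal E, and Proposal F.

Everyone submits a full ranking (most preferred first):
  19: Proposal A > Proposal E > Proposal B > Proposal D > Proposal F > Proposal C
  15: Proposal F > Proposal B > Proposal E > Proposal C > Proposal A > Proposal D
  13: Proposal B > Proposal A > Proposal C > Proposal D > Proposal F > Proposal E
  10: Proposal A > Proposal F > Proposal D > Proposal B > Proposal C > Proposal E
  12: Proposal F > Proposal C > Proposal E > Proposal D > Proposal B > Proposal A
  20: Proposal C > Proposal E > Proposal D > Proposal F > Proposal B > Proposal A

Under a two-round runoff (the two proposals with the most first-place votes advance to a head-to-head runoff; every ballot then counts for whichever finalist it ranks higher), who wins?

Proposal F

Round 1 first-place votes: Proposal A 29, Proposal B 13, Proposal C 20, Proposal D 0, Proposal E 0, Proposal F 27. Proposal A and Proposal F advance.
Runoff: Proposal A is ranked above Proposal F on 42 ballots, Proposal F above Proposal A on 47.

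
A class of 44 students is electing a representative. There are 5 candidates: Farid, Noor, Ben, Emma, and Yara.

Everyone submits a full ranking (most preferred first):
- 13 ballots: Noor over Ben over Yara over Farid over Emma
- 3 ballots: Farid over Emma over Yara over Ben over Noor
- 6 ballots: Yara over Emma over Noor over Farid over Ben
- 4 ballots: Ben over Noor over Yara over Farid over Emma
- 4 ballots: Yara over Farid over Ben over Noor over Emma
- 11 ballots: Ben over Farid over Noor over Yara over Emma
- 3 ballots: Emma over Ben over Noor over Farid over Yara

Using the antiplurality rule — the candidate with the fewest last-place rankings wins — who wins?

Farid

Last-place votes: Farid 0, Noor 3, Ben 6, Emma 32, Yara 3.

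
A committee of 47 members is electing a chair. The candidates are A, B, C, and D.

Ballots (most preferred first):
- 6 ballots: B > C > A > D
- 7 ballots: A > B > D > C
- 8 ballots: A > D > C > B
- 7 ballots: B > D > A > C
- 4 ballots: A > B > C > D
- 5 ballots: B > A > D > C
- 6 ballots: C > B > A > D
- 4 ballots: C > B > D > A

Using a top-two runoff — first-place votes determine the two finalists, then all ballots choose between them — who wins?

B

Round 1 first-place votes: A 19, B 18, C 10, D 0. A and B advance.
Runoff: A is ranked above B on 19 ballots, B above A on 28.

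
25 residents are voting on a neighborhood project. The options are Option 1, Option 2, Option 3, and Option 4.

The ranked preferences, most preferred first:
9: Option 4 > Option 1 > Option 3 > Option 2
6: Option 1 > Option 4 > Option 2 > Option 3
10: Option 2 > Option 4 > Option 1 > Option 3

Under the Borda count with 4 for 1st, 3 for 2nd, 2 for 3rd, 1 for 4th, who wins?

Option 1: 9×3 + 6×4 + 10×2 = 71
Option 2: 9×1 + 6×2 + 10×4 = 61
Option 3: 9×2 + 6×1 + 10×1 = 34
Option 4: 9×4 + 6×3 + 10×3 = 84

Option 4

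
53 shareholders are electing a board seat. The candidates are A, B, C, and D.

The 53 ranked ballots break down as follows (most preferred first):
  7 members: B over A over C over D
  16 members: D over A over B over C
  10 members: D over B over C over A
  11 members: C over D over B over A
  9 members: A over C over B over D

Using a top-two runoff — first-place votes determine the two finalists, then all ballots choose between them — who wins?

C

Round 1 first-place votes: A 9, B 7, C 11, D 26. D and C advance.
Runoff: D is ranked above C on 26 ballots, C above D on 27.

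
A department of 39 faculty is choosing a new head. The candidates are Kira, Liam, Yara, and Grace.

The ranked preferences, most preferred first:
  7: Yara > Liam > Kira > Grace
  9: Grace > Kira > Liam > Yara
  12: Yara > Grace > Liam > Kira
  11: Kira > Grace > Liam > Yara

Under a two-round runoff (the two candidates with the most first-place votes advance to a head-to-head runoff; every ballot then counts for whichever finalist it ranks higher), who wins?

Kira

Round 1 first-place votes: Kira 11, Liam 0, Yara 19, Grace 9. Yara and Kira advance.
Runoff: Yara is ranked above Kira on 19 ballots, Kira above Yara on 20.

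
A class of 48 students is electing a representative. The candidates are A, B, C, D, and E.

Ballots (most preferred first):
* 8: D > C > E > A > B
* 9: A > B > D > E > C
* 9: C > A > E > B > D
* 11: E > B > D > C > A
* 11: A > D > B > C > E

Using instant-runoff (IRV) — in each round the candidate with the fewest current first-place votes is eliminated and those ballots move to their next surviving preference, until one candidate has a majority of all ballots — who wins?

Round 1: A 20, B 0, C 9, D 8, E 11. B eliminated.
Round 2: A 20, C 9, D 8, E 11. D eliminated.
Round 3: A 20, C 17, E 11. E eliminated.
Round 4: A 20, C 28. C has a majority (≥25).

C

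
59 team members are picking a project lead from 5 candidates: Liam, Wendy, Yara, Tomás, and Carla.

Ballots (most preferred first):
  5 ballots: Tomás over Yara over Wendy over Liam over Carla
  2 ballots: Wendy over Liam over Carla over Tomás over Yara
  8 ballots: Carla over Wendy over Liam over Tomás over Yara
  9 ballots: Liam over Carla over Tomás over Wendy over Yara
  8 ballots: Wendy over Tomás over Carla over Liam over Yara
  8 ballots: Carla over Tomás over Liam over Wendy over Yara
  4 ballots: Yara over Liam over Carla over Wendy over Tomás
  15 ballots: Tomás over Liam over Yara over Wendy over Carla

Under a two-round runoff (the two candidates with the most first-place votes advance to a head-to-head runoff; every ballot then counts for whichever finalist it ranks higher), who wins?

Round 1 first-place votes: Liam 9, Wendy 10, Yara 4, Tomás 20, Carla 16. Tomás and Carla advance.
Runoff: Tomás is ranked above Carla on 28 ballots, Carla above Tomás on 31.

Carla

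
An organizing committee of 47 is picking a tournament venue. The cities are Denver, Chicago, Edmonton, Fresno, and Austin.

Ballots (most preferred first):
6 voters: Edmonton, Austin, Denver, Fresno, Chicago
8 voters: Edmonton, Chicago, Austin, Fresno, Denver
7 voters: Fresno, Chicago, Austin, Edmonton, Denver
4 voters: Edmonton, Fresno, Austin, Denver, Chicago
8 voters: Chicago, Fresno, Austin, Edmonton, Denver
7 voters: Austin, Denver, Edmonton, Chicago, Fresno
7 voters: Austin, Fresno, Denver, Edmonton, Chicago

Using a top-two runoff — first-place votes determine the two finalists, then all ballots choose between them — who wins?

Austin

Round 1 first-place votes: Denver 0, Chicago 8, Edmonton 18, Fresno 7, Austin 14. Edmonton and Austin advance.
Runoff: Edmonton is ranked above Austin on 18 ballots, Austin above Edmonton on 29.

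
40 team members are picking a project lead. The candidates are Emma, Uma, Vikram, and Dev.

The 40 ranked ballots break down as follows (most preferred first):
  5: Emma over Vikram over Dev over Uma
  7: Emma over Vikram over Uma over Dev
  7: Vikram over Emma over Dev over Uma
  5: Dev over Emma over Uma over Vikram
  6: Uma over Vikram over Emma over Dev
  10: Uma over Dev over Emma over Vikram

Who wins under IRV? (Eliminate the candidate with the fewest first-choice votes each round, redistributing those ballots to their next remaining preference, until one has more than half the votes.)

Round 1: Emma 12, Uma 16, Vikram 7, Dev 5. Dev eliminated.
Round 2: Emma 17, Uma 16, Vikram 7. Vikram eliminated.
Round 3: Emma 24, Uma 16. Emma has a majority (≥21).

Emma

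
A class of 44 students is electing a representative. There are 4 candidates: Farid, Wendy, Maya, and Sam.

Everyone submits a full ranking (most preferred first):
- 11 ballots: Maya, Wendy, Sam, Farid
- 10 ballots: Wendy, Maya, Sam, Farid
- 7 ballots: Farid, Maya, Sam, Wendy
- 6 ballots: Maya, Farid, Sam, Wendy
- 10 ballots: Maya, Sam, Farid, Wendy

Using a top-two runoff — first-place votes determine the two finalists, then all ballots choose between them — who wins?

Maya

Round 1 first-place votes: Farid 7, Wendy 10, Maya 27, Sam 0. Maya and Wendy advance.
Runoff: Maya is ranked above Wendy on 34 ballots, Wendy above Maya on 10.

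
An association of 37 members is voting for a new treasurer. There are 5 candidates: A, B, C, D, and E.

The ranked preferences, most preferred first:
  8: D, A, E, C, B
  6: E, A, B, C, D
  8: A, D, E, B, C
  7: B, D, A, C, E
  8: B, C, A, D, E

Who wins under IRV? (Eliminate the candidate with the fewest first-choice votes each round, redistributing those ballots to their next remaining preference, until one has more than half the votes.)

A

Round 1: A 8, B 15, C 0, D 8, E 6. C eliminated.
Round 2: A 8, B 15, D 8, E 6. E eliminated.
Round 3: A 14, B 15, D 8. D eliminated.
Round 4: A 22, B 15. A has a majority (≥19).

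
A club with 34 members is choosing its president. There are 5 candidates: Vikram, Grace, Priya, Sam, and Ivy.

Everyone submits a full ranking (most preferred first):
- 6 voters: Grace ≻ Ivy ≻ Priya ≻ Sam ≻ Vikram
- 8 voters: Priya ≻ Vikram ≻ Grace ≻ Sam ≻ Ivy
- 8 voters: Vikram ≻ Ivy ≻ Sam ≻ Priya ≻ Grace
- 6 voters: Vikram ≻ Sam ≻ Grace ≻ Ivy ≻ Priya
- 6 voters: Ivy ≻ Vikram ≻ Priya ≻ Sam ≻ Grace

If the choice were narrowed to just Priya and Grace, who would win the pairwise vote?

Priya is ranked above Grace on 22 ballots; Grace above Priya on 12.

Priya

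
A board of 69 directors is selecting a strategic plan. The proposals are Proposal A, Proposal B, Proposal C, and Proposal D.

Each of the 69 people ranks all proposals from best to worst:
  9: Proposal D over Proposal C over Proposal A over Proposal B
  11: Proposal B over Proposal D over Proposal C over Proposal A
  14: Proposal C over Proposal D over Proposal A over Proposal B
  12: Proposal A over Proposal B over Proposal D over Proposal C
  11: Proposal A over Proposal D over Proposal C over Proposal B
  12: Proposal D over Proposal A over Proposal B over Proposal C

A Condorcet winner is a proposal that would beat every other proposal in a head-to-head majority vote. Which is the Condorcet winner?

Proposal D vs Proposal A: 46–23
Proposal D vs Proposal B: 46–23
Proposal D vs Proposal C: 55–14
Proposal D beats every other proposal.

Proposal D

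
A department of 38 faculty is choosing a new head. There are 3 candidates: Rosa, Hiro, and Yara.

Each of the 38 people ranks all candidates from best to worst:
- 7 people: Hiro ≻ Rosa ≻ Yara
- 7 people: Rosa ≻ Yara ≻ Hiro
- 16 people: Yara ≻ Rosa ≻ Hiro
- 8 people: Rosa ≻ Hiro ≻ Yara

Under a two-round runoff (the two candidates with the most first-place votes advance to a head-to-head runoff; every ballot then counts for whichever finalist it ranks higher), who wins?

Rosa

Round 1 first-place votes: Rosa 15, Hiro 7, Yara 16. Yara and Rosa advance.
Runoff: Yara is ranked above Rosa on 16 ballots, Rosa above Yara on 22.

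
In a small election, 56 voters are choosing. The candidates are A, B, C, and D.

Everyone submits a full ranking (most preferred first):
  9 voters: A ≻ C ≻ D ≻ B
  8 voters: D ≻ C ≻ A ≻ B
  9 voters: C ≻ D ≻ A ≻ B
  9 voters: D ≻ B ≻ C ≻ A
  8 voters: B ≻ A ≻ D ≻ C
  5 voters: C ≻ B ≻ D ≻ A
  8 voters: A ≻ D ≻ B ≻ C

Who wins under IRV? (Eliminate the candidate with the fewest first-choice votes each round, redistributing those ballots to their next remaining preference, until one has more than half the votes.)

D

Round 1: A 17, B 8, C 14, D 17. B eliminated.
Round 2: A 25, C 14, D 17. C eliminated.
Round 3: A 25, D 31. D has a majority (≥29).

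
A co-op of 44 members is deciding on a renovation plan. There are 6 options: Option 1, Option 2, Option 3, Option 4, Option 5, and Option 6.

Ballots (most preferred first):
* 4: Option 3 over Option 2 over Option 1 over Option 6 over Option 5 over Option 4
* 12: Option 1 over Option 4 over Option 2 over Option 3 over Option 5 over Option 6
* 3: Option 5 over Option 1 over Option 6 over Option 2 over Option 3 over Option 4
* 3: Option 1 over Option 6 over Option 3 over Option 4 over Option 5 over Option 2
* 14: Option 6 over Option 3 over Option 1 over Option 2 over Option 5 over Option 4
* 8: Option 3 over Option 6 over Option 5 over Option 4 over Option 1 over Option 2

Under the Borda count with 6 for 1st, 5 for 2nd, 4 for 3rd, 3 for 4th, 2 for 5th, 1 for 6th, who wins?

Option 1: 4×4 + 12×6 + 3×5 + 3×6 + 14×4 + 8×2 = 193
Option 2: 4×5 + 12×4 + 3×3 + 3×1 + 14×3 + 8×1 = 130
Option 3: 4×6 + 12×3 + 3×2 + 3×4 + 14×5 + 8×6 = 196
Option 4: 4×1 + 12×5 + 3×1 + 3×3 + 14×1 + 8×3 = 114
Option 5: 4×2 + 12×2 + 3×6 + 3×2 + 14×2 + 8×4 = 116
Option 6: 4×3 + 12×1 + 3×4 + 3×5 + 14×6 + 8×5 = 175

Option 3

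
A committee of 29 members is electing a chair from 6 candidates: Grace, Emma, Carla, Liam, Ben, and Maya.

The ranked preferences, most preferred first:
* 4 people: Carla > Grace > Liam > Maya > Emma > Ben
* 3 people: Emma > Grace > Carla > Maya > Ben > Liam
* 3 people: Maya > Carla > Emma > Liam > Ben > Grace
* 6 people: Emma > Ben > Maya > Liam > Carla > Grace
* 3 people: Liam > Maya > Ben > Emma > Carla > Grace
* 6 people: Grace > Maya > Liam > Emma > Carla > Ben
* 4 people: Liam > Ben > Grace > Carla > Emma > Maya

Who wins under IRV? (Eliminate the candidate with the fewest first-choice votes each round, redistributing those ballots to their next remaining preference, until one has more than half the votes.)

Round 1: Grace 6, Emma 9, Carla 4, Liam 7, Ben 0, Maya 3. Ben eliminated.
Round 2: Grace 6, Emma 9, Carla 4, Liam 7, Maya 3. Maya eliminated.
Round 3: Grace 6, Emma 9, Carla 7, Liam 7. Grace eliminated.
Round 4: Emma 9, Carla 7, Liam 13. Carla eliminated.
Round 5: Emma 12, Liam 17. Liam has a majority (≥15).

Liam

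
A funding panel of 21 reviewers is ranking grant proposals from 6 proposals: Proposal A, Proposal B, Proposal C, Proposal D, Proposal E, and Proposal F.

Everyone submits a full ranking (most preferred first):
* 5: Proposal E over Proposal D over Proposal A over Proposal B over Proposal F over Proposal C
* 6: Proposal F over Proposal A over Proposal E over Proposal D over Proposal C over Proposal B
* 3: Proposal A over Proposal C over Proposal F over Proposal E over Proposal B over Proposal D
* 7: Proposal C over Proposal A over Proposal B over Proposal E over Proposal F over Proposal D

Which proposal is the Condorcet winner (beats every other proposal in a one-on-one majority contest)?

Proposal A vs Proposal B: 21–0
Proposal A vs Proposal C: 14–7
Proposal A vs Proposal D: 16–5
Proposal A vs Proposal E: 16–5
Proposal A vs Proposal F: 15–6
Proposal A beats every other proposal.

Proposal A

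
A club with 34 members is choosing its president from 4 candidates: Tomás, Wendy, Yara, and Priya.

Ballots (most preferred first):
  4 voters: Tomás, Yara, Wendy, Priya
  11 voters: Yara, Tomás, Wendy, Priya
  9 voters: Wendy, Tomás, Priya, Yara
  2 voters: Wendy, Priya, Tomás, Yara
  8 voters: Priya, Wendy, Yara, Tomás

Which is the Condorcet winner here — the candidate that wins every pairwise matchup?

Wendy

Wendy vs Tomás: 19–15
Wendy vs Yara: 19–15
Wendy vs Priya: 26–8
Wendy beats every other candidate.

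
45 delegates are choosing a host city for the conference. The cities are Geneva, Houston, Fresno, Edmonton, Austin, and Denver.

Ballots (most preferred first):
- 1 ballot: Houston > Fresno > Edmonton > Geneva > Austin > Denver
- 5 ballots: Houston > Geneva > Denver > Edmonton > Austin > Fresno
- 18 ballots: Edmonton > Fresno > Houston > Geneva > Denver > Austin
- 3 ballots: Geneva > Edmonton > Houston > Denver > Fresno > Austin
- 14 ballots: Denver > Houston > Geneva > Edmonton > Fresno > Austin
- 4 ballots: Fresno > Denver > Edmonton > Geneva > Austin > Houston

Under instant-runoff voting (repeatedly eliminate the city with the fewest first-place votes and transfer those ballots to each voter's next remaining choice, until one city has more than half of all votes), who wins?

Round 1: Geneva 3, Houston 6, Fresno 4, Edmonton 18, Austin 0, Denver 14. Austin eliminated.
Round 2: Geneva 3, Houston 6, Fresno 4, Edmonton 18, Denver 14. Geneva eliminated.
Round 3: Houston 6, Fresno 4, Edmonton 21, Denver 14. Fresno eliminated.
Round 4: Houston 6, Edmonton 21, Denver 18. Houston eliminated.
Round 5: Edmonton 22, Denver 23. Denver has a majority (≥23).

Denver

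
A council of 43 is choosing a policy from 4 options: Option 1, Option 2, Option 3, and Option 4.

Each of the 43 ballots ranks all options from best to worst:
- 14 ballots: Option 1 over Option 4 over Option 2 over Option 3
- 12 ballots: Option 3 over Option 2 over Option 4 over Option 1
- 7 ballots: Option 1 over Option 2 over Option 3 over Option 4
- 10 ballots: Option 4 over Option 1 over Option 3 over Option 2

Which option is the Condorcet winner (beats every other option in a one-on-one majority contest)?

Option 4 vs Option 1: 22–21
Option 4 vs Option 2: 24–19
Option 4 vs Option 3: 24–19
Option 4 beats every other option.

Option 4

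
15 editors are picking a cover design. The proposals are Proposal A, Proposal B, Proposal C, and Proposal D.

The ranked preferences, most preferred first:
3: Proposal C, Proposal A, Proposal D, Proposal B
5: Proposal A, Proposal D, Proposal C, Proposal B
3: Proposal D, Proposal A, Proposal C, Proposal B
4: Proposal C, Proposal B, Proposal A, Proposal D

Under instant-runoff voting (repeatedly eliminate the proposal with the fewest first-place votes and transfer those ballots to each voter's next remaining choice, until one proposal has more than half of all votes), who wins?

Proposal A

Round 1: Proposal A 5, Proposal B 0, Proposal C 7, Proposal D 3. Proposal B eliminated.
Round 2: Proposal A 5, Proposal C 7, Proposal D 3. Proposal D eliminated.
Round 3: Proposal A 8, Proposal C 7. Proposal A has a majority (≥8).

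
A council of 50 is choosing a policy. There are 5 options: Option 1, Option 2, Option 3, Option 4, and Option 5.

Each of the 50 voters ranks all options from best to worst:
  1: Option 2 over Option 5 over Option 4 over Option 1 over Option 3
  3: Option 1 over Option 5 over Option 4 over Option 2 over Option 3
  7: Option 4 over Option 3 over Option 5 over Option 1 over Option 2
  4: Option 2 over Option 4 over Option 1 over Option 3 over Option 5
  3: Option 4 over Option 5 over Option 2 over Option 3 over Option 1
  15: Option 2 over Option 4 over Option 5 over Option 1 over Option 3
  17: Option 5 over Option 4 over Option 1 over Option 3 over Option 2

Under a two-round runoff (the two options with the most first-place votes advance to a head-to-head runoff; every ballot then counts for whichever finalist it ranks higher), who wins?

Round 1 first-place votes: Option 1 3, Option 2 20, Option 3 0, Option 4 10, Option 5 17. Option 2 and Option 5 advance.
Runoff: Option 2 is ranked above Option 5 on 20 ballots, Option 5 above Option 2 on 30.

Option 5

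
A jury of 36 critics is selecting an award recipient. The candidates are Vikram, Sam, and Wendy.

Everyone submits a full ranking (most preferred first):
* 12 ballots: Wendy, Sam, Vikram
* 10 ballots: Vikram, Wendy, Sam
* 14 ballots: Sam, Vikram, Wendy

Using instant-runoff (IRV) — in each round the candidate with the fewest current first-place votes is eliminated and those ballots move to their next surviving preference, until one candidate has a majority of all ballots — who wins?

Wendy

Round 1: Vikram 10, Sam 14, Wendy 12. Vikram eliminated.
Round 2: Sam 14, Wendy 22. Wendy has a majority (≥19).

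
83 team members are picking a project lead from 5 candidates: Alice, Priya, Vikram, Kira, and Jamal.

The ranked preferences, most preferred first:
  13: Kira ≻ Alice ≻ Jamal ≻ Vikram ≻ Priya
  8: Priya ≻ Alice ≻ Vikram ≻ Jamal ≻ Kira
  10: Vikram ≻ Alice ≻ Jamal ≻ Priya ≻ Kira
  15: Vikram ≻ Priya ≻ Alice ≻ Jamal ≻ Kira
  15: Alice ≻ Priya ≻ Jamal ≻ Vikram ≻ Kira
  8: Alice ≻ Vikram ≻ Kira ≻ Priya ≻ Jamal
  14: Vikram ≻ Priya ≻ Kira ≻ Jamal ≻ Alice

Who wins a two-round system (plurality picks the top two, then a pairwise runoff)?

Alice

Round 1 first-place votes: Alice 23, Priya 8, Vikram 39, Kira 13, Jamal 0. Vikram and Alice advance.
Runoff: Vikram is ranked above Alice on 39 ballots, Alice above Vikram on 44.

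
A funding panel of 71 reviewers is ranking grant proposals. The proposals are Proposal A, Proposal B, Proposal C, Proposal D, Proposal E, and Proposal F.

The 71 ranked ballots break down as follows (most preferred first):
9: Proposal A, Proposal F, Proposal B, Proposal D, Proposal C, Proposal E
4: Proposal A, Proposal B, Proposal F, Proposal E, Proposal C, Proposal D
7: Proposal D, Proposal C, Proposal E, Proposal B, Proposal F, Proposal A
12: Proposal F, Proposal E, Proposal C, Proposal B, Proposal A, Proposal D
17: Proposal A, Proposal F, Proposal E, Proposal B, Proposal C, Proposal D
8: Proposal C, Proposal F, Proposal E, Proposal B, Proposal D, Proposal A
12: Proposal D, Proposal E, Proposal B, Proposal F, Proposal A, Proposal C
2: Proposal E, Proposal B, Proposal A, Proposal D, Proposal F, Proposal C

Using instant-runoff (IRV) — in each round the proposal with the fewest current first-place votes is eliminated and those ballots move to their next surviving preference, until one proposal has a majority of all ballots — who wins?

Round 1: Proposal A 30, Proposal B 0, Proposal C 8, Proposal D 19, Proposal E 2, Proposal F 12. Proposal B eliminated.
Round 2: Proposal A 30, Proposal C 8, Proposal D 19, Proposal E 2, Proposal F 12. Proposal E eliminated.
Round 3: Proposal A 32, Proposal C 8, Proposal D 19, Proposal F 12. Proposal C eliminated.
Round 4: Proposal A 32, Proposal D 19, Proposal F 20. Proposal D eliminated.
Round 5: Proposal A 32, Proposal F 39. Proposal F has a majority (≥36).

Proposal F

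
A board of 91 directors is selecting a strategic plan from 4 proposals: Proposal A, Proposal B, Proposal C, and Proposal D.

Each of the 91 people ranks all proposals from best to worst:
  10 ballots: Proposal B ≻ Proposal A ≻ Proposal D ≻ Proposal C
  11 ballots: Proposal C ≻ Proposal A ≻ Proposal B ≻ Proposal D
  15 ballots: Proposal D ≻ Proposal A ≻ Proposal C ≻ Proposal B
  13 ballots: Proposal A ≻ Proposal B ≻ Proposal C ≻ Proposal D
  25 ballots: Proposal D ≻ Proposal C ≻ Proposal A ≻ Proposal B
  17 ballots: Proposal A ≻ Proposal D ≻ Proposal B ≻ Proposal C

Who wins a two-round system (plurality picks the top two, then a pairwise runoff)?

Proposal A

Round 1 first-place votes: Proposal A 30, Proposal B 10, Proposal C 11, Proposal D 40. Proposal D and Proposal A advance.
Runoff: Proposal D is ranked above Proposal A on 40 ballots, Proposal A above Proposal D on 51.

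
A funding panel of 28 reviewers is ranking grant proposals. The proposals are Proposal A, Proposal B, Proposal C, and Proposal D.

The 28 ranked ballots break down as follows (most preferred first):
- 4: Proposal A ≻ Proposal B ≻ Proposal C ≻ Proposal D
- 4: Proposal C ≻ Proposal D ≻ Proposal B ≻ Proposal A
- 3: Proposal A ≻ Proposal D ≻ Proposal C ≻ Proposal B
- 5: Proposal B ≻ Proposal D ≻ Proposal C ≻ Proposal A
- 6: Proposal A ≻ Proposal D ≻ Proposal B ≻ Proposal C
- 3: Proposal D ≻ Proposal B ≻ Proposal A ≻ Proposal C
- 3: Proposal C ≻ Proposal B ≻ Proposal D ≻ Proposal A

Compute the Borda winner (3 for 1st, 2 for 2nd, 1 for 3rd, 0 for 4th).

Proposal A: 4×3 + 4×0 + 3×3 + 5×0 + 6×3 + 3×1 + 3×0 = 42
Proposal B: 4×2 + 4×1 + 3×0 + 5×3 + 6×1 + 3×2 + 3×2 = 45
Proposal C: 4×1 + 4×3 + 3×1 + 5×1 + 6×0 + 3×0 + 3×3 = 33
Proposal D: 4×0 + 4×2 + 3×2 + 5×2 + 6×2 + 3×3 + 3×1 = 48

Proposal D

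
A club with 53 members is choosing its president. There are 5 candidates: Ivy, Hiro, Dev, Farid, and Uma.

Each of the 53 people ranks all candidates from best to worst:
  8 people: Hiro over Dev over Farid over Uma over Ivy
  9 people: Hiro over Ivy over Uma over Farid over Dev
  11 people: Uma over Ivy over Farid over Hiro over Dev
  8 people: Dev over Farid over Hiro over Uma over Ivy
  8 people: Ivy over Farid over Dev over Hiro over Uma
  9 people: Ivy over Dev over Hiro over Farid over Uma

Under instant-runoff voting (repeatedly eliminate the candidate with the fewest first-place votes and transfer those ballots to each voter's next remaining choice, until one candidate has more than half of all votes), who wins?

Ivy

Round 1: Ivy 17, Hiro 17, Dev 8, Farid 0, Uma 11. Farid eliminated.
Round 2: Ivy 17, Hiro 17, Dev 8, Uma 11. Dev eliminated.
Round 3: Ivy 17, Hiro 25, Uma 11. Uma eliminated.
Round 4: Ivy 28, Hiro 25. Ivy has a majority (≥27).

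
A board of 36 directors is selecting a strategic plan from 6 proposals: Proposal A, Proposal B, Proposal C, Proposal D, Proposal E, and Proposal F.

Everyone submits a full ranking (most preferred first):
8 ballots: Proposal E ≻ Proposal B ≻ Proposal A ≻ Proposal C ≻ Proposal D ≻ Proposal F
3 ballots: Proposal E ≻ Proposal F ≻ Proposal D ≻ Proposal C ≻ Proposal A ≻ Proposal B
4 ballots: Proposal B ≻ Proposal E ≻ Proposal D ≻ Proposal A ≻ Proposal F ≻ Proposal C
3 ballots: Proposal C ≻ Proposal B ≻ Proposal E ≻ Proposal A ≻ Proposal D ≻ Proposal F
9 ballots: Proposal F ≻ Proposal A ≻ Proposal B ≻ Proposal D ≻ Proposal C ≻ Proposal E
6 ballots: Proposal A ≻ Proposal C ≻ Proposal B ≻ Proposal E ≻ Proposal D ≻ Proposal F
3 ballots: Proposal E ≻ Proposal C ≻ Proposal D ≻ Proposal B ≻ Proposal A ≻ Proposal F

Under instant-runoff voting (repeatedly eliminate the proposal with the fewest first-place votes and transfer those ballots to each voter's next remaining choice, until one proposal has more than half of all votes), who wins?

Round 1: Proposal A 6, Proposal B 4, Proposal C 3, Proposal D 0, Proposal E 14, Proposal F 9. Proposal D eliminated.
Round 2: Proposal A 6, Proposal B 4, Proposal C 3, Proposal E 14, Proposal F 9. Proposal C eliminated.
Round 3: Proposal A 6, Proposal B 7, Proposal E 14, Proposal F 9. Proposal A eliminated.
Round 4: Proposal B 13, Proposal E 14, Proposal F 9. Proposal F eliminated.
Round 5: Proposal B 22, Proposal E 14. Proposal B has a majority (≥19).

Proposal B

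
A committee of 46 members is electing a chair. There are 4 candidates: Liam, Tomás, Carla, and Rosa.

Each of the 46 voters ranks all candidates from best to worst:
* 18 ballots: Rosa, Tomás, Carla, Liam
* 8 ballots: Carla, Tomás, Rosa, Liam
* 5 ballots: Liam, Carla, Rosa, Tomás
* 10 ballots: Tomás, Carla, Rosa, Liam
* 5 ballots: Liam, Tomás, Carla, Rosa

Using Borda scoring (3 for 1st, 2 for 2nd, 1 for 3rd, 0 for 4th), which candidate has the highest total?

Liam: 18×0 + 8×0 + 5×3 + 10×0 + 5×3 = 30
Tomás: 18×2 + 8×2 + 5×0 + 10×3 + 5×2 = 92
Carla: 18×1 + 8×3 + 5×2 + 10×2 + 5×1 = 77
Rosa: 18×3 + 8×1 + 5×1 + 10×1 + 5×0 = 77

Tomás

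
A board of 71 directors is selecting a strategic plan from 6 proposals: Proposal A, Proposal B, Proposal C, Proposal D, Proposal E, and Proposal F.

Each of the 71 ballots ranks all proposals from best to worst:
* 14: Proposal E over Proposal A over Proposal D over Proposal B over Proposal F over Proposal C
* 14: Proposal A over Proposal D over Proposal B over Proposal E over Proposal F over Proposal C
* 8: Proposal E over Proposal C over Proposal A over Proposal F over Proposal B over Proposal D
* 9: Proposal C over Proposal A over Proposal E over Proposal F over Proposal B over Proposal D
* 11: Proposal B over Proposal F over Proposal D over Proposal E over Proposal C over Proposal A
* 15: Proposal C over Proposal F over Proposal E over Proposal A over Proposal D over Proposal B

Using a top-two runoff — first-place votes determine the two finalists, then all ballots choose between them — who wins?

Proposal E

Round 1 first-place votes: Proposal A 14, Proposal B 11, Proposal C 24, Proposal D 0, Proposal E 22, Proposal F 0. Proposal C and Proposal E advance.
Runoff: Proposal C is ranked above Proposal E on 24 ballots, Proposal E above Proposal C on 47.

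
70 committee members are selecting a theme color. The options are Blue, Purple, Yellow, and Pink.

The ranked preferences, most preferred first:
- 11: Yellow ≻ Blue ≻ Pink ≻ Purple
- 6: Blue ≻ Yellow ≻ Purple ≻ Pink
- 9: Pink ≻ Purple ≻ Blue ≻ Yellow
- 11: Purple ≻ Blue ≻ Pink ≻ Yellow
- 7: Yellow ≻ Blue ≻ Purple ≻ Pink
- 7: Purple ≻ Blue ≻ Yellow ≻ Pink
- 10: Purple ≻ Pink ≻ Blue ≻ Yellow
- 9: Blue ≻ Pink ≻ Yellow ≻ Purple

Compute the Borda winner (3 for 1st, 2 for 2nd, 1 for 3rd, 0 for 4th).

Blue

Blue: 11×2 + 6×3 + 9×1 + 11×2 + 7×2 + 7×2 + 10×1 + 9×3 = 136
Purple: 11×0 + 6×1 + 9×2 + 11×3 + 7×1 + 7×3 + 10×3 + 9×0 = 115
Yellow: 11×3 + 6×2 + 9×0 + 11×0 + 7×3 + 7×1 + 10×0 + 9×1 = 82
Pink: 11×1 + 6×0 + 9×3 + 11×1 + 7×0 + 7×0 + 10×2 + 9×2 = 87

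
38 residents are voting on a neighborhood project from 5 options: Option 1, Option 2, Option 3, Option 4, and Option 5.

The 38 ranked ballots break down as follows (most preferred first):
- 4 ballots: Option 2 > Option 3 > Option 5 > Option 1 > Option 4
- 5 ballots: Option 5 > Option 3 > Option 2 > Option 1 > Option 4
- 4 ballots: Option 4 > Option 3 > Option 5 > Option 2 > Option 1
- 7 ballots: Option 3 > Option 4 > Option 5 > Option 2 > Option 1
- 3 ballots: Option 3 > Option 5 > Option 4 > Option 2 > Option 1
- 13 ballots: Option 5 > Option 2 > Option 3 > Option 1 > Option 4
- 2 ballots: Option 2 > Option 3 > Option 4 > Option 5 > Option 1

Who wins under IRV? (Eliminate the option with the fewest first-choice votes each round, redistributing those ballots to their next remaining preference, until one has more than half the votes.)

Round 1: Option 1 0, Option 2 6, Option 3 10, Option 4 4, Option 5 18. Option 1 eliminated.
Round 2: Option 2 6, Option 3 10, Option 4 4, Option 5 18. Option 4 eliminated.
Round 3: Option 2 6, Option 3 14, Option 5 18. Option 2 eliminated.
Round 4: Option 3 20, Option 5 18. Option 3 has a majority (≥20).

Option 3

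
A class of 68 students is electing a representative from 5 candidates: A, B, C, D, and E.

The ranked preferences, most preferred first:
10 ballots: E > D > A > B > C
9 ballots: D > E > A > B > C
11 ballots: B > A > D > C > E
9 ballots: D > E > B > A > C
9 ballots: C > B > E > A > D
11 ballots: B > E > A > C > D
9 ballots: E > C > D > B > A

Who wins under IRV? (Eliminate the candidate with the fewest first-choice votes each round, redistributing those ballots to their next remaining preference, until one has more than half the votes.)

Round 1: A 0, B 22, C 9, D 18, E 19. A eliminated.
Round 2: B 22, C 9, D 18, E 19. C eliminated.
Round 3: B 31, D 18, E 19. D eliminated.
Round 4: B 31, E 37. E has a majority (≥35).

E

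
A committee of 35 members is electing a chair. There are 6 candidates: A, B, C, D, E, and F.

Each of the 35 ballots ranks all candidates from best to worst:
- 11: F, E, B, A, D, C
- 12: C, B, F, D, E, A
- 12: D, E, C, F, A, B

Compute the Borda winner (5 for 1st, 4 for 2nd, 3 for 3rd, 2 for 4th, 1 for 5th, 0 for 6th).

A: 11×2 + 12×0 + 12×1 = 34
B: 11×3 + 12×4 + 12×0 = 81
C: 11×0 + 12×5 + 12×3 = 96
D: 11×1 + 12×2 + 12×5 = 95
E: 11×4 + 12×1 + 12×4 = 104
F: 11×5 + 12×3 + 12×2 = 115

F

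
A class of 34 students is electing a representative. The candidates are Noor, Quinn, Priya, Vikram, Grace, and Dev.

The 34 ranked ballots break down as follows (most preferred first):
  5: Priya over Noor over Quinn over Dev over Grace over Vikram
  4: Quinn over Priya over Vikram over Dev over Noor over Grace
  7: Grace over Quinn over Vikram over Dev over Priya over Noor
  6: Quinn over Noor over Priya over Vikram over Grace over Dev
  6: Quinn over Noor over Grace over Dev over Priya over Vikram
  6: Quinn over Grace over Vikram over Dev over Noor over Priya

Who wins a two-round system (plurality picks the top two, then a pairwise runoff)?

Round 1 first-place votes: Noor 0, Quinn 22, Priya 5, Vikram 0, Grace 7, Dev 0. Quinn and Grace advance.
Runoff: Quinn is ranked above Grace on 27 ballots, Grace above Quinn on 7.

Quinn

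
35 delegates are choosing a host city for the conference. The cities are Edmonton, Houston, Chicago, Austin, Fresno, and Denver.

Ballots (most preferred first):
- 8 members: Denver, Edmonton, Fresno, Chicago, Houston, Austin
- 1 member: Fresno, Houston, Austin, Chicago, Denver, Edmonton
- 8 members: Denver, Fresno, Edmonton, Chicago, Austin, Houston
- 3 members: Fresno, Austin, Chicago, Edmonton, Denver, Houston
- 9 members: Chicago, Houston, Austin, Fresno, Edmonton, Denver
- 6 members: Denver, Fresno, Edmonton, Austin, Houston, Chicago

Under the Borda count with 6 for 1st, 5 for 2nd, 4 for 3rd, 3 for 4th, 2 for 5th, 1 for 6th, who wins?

Fresno

Edmonton: 8×5 + 1×1 + 8×4 + 3×3 + 9×2 + 6×4 = 124
Houston: 8×2 + 1×5 + 8×1 + 3×1 + 9×5 + 6×2 = 89
Chicago: 8×3 + 1×3 + 8×3 + 3×4 + 9×6 + 6×1 = 123
Austin: 8×1 + 1×4 + 8×2 + 3×5 + 9×4 + 6×3 = 97
Fresno: 8×4 + 1×6 + 8×5 + 3×6 + 9×3 + 6×5 = 153
Denver: 8×6 + 1×2 + 8×6 + 3×2 + 9×1 + 6×6 = 149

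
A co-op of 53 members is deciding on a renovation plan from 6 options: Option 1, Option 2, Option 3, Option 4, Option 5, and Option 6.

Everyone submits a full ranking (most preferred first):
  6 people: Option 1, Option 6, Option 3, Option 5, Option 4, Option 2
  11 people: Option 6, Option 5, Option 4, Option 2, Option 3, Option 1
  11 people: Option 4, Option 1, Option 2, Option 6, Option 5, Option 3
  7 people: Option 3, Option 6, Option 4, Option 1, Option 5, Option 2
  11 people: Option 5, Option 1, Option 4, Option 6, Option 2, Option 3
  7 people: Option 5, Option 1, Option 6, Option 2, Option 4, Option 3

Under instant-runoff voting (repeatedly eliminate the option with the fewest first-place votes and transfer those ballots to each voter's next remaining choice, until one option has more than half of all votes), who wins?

Option 6

Round 1: Option 1 6, Option 2 0, Option 3 7, Option 4 11, Option 5 18, Option 6 11. Option 2 eliminated.
Round 2: Option 1 6, Option 3 7, Option 4 11, Option 5 18, Option 6 11. Option 1 eliminated.
Round 3: Option 3 7, Option 4 11, Option 5 18, Option 6 17. Option 3 eliminated.
Round 4: Option 4 11, Option 5 18, Option 6 24. Option 4 eliminated.
Round 5: Option 5 18, Option 6 35. Option 6 has a majority (≥27).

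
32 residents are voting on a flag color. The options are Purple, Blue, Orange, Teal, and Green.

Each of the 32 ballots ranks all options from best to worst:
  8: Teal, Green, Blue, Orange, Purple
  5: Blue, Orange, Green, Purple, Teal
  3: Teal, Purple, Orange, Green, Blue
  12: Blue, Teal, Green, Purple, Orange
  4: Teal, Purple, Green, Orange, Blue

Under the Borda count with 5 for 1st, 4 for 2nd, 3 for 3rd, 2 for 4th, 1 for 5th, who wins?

Purple: 8×1 + 5×2 + 3×4 + 12×2 + 4×4 = 70
Blue: 8×3 + 5×5 + 3×1 + 12×5 + 4×1 = 116
Orange: 8×2 + 5×4 + 3×3 + 12×1 + 4×2 = 65
Teal: 8×5 + 5×1 + 3×5 + 12×4 + 4×5 = 128
Green: 8×4 + 5×3 + 3×2 + 12×3 + 4×3 = 101

Teal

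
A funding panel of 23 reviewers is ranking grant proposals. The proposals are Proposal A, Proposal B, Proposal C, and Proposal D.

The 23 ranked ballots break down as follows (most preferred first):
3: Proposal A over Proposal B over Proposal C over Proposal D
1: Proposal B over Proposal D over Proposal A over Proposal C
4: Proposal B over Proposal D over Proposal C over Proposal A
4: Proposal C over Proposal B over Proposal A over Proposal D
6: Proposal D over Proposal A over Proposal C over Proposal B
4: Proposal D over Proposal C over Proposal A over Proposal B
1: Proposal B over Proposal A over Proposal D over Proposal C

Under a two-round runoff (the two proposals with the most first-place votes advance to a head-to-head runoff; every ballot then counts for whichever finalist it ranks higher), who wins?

Proposal B

Round 1 first-place votes: Proposal A 3, Proposal B 6, Proposal C 4, Proposal D 10. Proposal D and Proposal B advance.
Runoff: Proposal D is ranked above Proposal B on 10 ballots, Proposal B above Proposal D on 13.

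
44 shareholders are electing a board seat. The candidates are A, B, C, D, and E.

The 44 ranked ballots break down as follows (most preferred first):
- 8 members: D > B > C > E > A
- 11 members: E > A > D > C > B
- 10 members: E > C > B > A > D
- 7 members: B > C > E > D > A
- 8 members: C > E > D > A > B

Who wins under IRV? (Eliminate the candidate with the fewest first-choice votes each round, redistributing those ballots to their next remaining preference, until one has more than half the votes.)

C

Round 1: A 0, B 7, C 8, D 8, E 21. A eliminated.
Round 2: B 7, C 8, D 8, E 21. B eliminated.
Round 3: C 15, D 8, E 21. D eliminated.
Round 4: C 23, E 21. C has a majority (≥23).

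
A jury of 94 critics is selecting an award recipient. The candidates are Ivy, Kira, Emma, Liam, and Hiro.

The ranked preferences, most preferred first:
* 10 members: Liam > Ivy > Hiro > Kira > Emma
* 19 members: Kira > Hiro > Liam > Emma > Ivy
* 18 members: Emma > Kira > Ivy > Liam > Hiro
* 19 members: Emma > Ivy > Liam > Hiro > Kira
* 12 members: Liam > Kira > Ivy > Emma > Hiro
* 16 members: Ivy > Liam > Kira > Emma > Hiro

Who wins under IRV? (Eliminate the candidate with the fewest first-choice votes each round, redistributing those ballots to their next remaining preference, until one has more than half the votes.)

Liam

Round 1: Ivy 16, Kira 19, Emma 37, Liam 22, Hiro 0. Hiro eliminated.
Round 2: Ivy 16, Kira 19, Emma 37, Liam 22. Ivy eliminated.
Round 3: Kira 19, Emma 37, Liam 38. Kira eliminated.
Round 4: Emma 37, Liam 57. Liam has a majority (≥48).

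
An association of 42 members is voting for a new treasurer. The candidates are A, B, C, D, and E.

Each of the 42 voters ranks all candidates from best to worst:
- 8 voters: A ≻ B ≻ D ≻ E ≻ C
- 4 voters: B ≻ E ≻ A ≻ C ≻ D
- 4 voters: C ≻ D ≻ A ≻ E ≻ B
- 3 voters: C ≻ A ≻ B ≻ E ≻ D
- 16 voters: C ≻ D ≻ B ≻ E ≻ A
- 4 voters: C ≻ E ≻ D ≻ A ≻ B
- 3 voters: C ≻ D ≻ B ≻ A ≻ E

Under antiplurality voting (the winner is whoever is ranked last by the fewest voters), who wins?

E

Last-place votes: A 16, B 8, C 8, D 7, E 3.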